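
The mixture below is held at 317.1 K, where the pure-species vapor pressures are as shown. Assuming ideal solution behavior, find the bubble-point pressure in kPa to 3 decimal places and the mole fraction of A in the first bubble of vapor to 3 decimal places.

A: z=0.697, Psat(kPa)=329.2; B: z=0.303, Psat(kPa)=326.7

Pbub = 328.442 kPa, y_A = 0.699

At the bubble point ψ → 0, so ΣzᵢKᵢ = 1 with Kᵢ = Pᵢˢᵃᵗ/P ⇒ P = ΣzᵢPᵢˢᵃᵗ.
P = 0.697·329.2 + 0.303·326.7 = 328.442 kPa
yᵢ = zᵢPᵢˢᵃᵗ/P ⇒ y_A = 0.697·329.2/328.442 = 0.699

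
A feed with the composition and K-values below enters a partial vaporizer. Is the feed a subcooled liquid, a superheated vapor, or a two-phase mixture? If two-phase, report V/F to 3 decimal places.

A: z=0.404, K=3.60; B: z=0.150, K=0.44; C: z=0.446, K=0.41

two-phase, V/F = 0.464

ΣzᵢKᵢ = 1.703; Σzᵢ/Kᵢ = 1.541.
Both exceed 1, so a two-phase solution exists.
Material balance + equilibrium reduce to Σ zᵢ(Kᵢ−1)/(1+ψ(Kᵢ−1)) = 0.
Newton–Raphson from ψ = 0.63:
  ψ = 0.630: g = -0.1504, g' = -0.898 → ψ = 0.462
  ψ = 0.462: g = 0.0017, g' = -0.942 → ψ = 0.464
Converged at ψ = 0.464.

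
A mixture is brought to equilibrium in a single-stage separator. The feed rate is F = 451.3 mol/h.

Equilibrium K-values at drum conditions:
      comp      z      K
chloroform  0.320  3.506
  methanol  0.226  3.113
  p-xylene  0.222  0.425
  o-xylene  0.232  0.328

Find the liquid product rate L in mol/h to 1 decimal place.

L = 146.3 mol/h

Material balance + equilibrium reduce to Σ zᵢ(Kᵢ−1)/(1+ψ(Kᵢ−1)) = 0.
Check two-phase: ΣzᵢKᵢ = 1.996 > 1 and Σzᵢ/Kᵢ = 1.394 > 1, so g(0) = 0.996 > 0 and g(1) = -0.394 < 0.
Iterate (Newton) starting at ψ = 0.38:
  ψ = 0.380: g = 0.3029, g' = -1.147 → ψ = 0.644
  ψ = 0.644: g = 0.0314, g' = -0.986 → ψ = 0.676
Converged at ψ = 0.676.
Then V = ψ·F = 0.6758·451.3 = 305.0 mol/h and L = F − V = 146.3 mol/h.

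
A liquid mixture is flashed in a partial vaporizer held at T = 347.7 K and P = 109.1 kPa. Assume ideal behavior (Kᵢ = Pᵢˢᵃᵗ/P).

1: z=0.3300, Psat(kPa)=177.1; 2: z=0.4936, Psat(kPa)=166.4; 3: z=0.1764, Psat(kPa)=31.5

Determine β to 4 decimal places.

β = 0.8447

Raoult's law: Kᵢ = Pᵢˢᵃᵗ/P = Pᵢˢᵃᵗ/109.1.
  K_1 = 177.1/109.1 = 1.623281, K_2 = 166.4/109.1 = 1.525206, K_3 = 31.5/109.1 = 0.288726
Rachford–Rice: g(β) = Σ zᵢ(Kᵢ−1)/(1+β(Kᵢ−1)) = 0.
Check two-phase: ΣzᵢKᵢ = 1.3395 > 1 and Σzᵢ/Kᵢ = 1.1379 > 1, so g(0) = 0.3395 > 0 and g(1) = -0.1379 < 0.
Iterate (Newton) starting at β = 0.5:
  β = 0.5000: g = 0.16742, g' = -0.3749 → β = 0.9466
  β = 0.9466: g = -0.08154, g' = -0.9476 → β = 0.8606
  β = 0.8606: g = -0.01104, g' = -0.7120 → β = 0.8451
  β = 0.8451: g = -0.00024, g' = -0.6811 → β = 0.8447
Converged at β = 0.8447.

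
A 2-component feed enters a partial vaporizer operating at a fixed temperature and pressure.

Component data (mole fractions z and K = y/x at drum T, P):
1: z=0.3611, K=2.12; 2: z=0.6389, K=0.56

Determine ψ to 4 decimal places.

ψ = 0.2502

Newton–Raphson from ψ = 0.52:
  ψ = 0.5200: g = -0.10894, g' = -0.3889 → ψ = 0.2399
  ψ = 0.2399: g = 0.00450, g' = -0.4360 → ψ = 0.2502
Converged at ψ = 0.2502.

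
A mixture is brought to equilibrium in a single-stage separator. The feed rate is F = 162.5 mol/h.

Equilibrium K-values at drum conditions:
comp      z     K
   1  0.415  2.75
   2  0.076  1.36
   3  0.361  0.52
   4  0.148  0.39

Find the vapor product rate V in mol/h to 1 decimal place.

V = 95.1 mol/h

Material balance + equilibrium reduce to Σ zᵢ(Kᵢ−1)/(1+ψ(Kᵢ−1)) = 0.
Check two-phase: ΣzᵢKᵢ = 1.490 > 1 and Σzᵢ/Kᵢ = 1.281 > 1, so g(0) = 0.490 > 0 and g(1) = -0.281 < 0.
Iterate (Newton) starting at ψ = 0.5:
  ψ = 0.500: g = 0.0526, g' = -0.627 → ψ = 0.584
  ψ = 0.584: g = 0.0008, g' = -0.611 → ψ = 0.585
Converged at ψ = 0.585.
Then V = ψ·F = 0.5853·162.5 = 95.1 mol/h and L = F − V = 67.4 mol/h.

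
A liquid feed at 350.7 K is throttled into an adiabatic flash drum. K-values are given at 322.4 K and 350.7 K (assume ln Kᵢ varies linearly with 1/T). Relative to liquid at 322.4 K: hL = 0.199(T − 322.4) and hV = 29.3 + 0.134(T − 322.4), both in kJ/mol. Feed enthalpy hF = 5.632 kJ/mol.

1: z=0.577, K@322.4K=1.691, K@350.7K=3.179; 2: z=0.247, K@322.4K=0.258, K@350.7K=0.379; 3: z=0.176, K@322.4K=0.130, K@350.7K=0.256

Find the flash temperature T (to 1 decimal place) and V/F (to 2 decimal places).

T = 324.3 K, V/F = 0.18

Adiabatic flash: solve Rachford–Rice at each trial T, then check hF = ψ·hV(T) + (1−ψ)·hL(T).
  T = 322.4 K: K = (1.691, 0.258, 0.130), RR gives ψ = 0.113, H_out = 3.309 kJ/mol
  T = 350.7 K: K = (3.179, 0.379, 0.256), RR gives ψ = 0.659, H_out = 23.718 kJ/mol
  T = 336.5 K: K = (2.347, 0.315, 0.185), RR gives ψ = 0.463, H_out = 15.961 kJ/mol
  T = 329.4 K: K = (1.997, 0.285, 0.155), RR gives ψ = 0.325, H_out = 10.756 kJ/mol
  T = 325.9 K: K = (1.839, 0.272, 0.142), RR gives ψ = 0.232, H_out = 7.455 kJ/mol
  T = 324.1 K: K = (1.762, 0.265, 0.136), RR gives ψ = 0.175, H_out = 5.455 kJ/mol
Linear interpolation between T = 324.1 (H_out = 5.455) and T = 325.9 (H_out = 7.455) on hF = 5.632 gives T ≈ 324.3 K, at which ψ = 0.18.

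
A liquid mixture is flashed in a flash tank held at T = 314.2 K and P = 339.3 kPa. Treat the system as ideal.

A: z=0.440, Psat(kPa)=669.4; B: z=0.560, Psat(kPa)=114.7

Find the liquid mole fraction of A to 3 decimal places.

Raoult's law: Kᵢ = Pᵢˢᵃᵗ/P = Pᵢˢᵃᵗ/339.3.
  K_A = 669.4/339.3 = 1.97289, K_B = 114.7/339.3 = 0.33805
Let ψ = V/F and solve Σ zᵢ(Kᵢ−1)/(1+ψ(Kᵢ−1)) = 0.
Check two-phase: ΣzᵢKᵢ = 1.057 > 1 and Σzᵢ/Kᵢ = 1.880 > 1, so g(0) = 0.057 > 0 and g(1) = -0.880 < 0.
Binary case is linear: z₁(K₁−1)(1+ψ(K₂−1)) + z₂(K₂−1)(1+ψ(K₁−1)) = 0
⇒ ψ = [z₁(K₁−1)+z₂(K₂−1)] / [−(K₁−1)(K₂−1)] = 0.0574/0.6440 = 0.089
Compositions from xᵢ = zᵢ/(1+ψ(Kᵢ−1)), yᵢ = Kᵢxᵢ:
  A: x = 0.405, y = 0.799
  B: x = 0.595, y = 0.201

x_A = 0.405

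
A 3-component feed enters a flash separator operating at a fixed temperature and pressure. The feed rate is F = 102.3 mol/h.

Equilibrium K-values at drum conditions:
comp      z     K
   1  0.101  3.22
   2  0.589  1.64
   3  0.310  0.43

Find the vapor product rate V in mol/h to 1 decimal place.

V = 82.9 mol/h

Rachford–Rice: g(ψ) = Σ zᵢ(Kᵢ−1)/(1+ψ(Kᵢ−1)) = 0.
Check two-phase: ΣzᵢKᵢ = 1.424 > 1 and Σzᵢ/Kᵢ = 1.111 > 1, so g(0) = 0.424 > 0 and g(1) = -0.111 < 0.
Newton iteration, ψ⁰ = 0.55:
  ψ = 0.550: g = 0.1224, g' = -0.447 → ψ = 0.824
  ψ = 0.824: g = -0.0072, g' = -0.524 → ψ = 0.810
Converged at ψ = 0.810.
Then V = ψ·F = 0.8103·102.3 = 82.9 mol/h and L = F − V = 19.4 mol/h.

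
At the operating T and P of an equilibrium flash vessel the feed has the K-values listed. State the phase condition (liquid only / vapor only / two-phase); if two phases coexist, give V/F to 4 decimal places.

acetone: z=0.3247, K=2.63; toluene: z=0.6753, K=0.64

ΣzᵢKᵢ = 1.2862; Σzᵢ/Kᵢ = 1.1786.
Both exceed 1, so a two-phase solution exists.
Let ψ = V/F and solve Σ zᵢ(Kᵢ−1)/(1+ψ(Kᵢ−1)) = 0.
Binary case is linear: z₁(K₁−1)(1+ψ(K₂−1)) + z₂(K₂−1)(1+ψ(K₁−1)) = 0
⇒ ψ = [z₁(K₁−1)+z₂(K₂−1)] / [−(K₁−1)(K₂−1)] = 0.28615/0.58680 = 0.4876

two-phase, V/F = 0.4876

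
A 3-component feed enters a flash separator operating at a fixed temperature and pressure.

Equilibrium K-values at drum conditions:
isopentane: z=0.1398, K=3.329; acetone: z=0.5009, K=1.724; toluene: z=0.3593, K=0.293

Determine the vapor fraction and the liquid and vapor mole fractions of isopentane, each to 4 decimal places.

Material balance + equilibrium reduce to Σ zᵢ(Kᵢ−1)/(1+ψ(Kᵢ−1)) = 0.
Check two-phase: ΣzᵢKᵢ = 1.4342 > 1 and Σzᵢ/Kᵢ = 1.5588 > 1, so g(0) = 0.4342 > 0 and g(1) = -0.5588 < 0.
Iterate (Newton) starting at ψ = 0.55:
  ψ = 0.5500: g = -0.01354, g' = -0.7609 → ψ = 0.5322
  ψ = 0.5322: g = -0.00010, g' = -0.7497 → ψ = 0.5321
Converged at ψ = 0.5321.
Compositions from xᵢ = zᵢ/(1+ψ(Kᵢ−1)), yᵢ = Kᵢxᵢ:
  isopentane: x = 0.0624, y = 0.2078
  acetone: x = 0.3616, y = 0.6234
  toluene: x = 0.5760, y = 0.1688

ψ = 0.5321, x_isopentane = 0.0624, y_isopentane = 0.2078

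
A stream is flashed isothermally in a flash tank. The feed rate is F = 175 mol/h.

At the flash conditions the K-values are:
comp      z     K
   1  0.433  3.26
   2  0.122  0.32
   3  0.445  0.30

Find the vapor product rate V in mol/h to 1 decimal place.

V = 65.0 mol/h

Newton iteration, ψ⁰ = 0.5:
  ψ = 0.500: g = -0.1455, g' = -1.133 → ψ = 0.372
  ψ = 0.372: g = -0.0001, g' = -1.153 → ψ = 0.371
Converged at ψ = 0.371.
Then V = ψ·F = 0.3715·175 = 65.0 mol/h and L = F − V = 110.0 mol/h.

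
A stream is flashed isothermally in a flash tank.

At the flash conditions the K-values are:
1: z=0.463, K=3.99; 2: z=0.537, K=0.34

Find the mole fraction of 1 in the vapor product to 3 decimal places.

y_1 = 0.721

Newton–Raphson from ψ = 0.5:
  ψ = 0.500: g = 0.0259, g' = -1.186 → ψ = 0.522
Converged at ψ = 0.522.
Compositions from xᵢ = zᵢ/(1+ψ(Kᵢ−1)), yᵢ = Kᵢxᵢ:
  1: x = 0.181, y = 0.721
  2: x = 0.819, y = 0.279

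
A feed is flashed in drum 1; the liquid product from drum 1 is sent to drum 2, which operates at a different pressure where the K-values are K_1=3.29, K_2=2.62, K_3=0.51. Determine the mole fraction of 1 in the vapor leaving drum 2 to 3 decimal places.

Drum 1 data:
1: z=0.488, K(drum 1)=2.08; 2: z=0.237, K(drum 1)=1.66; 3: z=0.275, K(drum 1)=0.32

Drum 1:
Material balance + equilibrium reduce to Σ zᵢ(Kᵢ−1)/(1+ψ₁(Kᵢ−1)) = 0.
Check two-phase: ΣzᵢKᵢ = 1.496 > 1 and Σzᵢ/Kᵢ = 1.237 > 1, so g(0) = 0.496 > 0 and g(1) = -0.237 < 0.
Newton iteration, ψ₁⁰ = 0.5:
  ψ₁ = 0.500: g = 0.1765, g' = -0.590 → ψ₁ = 0.799
  ψ₁ = 0.799: g = -0.0242, g' = -0.818 → ψ₁ = 0.769
Converged at ψ₁ = 0.769.
Drum-1 compositions:
  1: x = 0.267, y = 0.555
  2: x = 0.157, y = 0.261
  3: x = 0.576, y = 0.184
Drum-2 feed = drum-1 liquid: z₂ = (0.2667, 0.1572, 0.5761).
Drum 2:
Material balance + equilibrium reduce to Σ zᵢ(Kᵢ−1)/(1+ψ₂(Kᵢ−1)) = 0.
Check two-phase: ΣzᵢKᵢ = 1.583 > 1 and Σzᵢ/Kᵢ = 1.271 > 1, so g(0) = 0.583 > 0 and g(1) = -0.271 < 0.
Newton–Raphson from ψ₂ = 0.5:
  ψ₂ = 0.500: g = 0.0515, g' = -0.673 → ψ₂ = 0.577
  ψ₂ = 0.577: g = 0.0014, g' = -0.639 → ψ₂ = 0.579
Converged at ψ₂ = 0.579.
  1: x = 0.115, y = 0.377
  2: x = 0.081, y = 0.213
  3: x = 0.804, y = 0.410

y_1 (drum 2) = 0.377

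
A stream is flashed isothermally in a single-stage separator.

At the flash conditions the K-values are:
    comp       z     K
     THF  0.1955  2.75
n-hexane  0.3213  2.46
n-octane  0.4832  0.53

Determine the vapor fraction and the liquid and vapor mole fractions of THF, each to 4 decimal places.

ψ = 0.7904, x_THF = 0.0820, y_THF = 0.2256

Rachford–Rice: g(ψ) = Σ zᵢ(Kᵢ−1)/(1+ψ(Kᵢ−1)) = 0.
Feasibility: ΣzᵢKᵢ = 1.5841, Σzᵢ/Kᵢ = 1.1134 — both > 1, two phases present.
Newton–Raphson from ψ = 0.37:
  ψ = 0.3700: g = 0.23732, g' = -0.6657 → ψ = 0.7265
  ψ = 0.7265: g = 0.03341, g' = -0.5235 → ψ = 0.7903
  ψ = 0.7903: g = 0.00004, g' = -0.5232 → ψ = 0.7904
Converged at ψ = 0.7904.
Compositions from xᵢ = zᵢ/(1+ψ(Kᵢ−1)), yᵢ = Kᵢxᵢ:
  THF: x = 0.0820, y = 0.2256
  n-hexane: x = 0.1492, y = 0.3669
  n-octane: x = 0.7688, y = 0.4075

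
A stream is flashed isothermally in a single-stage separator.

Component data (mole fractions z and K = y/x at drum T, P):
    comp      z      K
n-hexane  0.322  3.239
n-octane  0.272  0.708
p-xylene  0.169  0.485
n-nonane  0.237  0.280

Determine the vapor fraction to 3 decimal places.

ψ = 0.328

Material balance + equilibrium reduce to Σ zᵢ(Kᵢ−1)/(1+ψ(Kᵢ−1)) = 0.
Check two-phase: ΣzᵢKᵢ = 1.384 > 1 and Σzᵢ/Kᵢ = 1.678 > 1, so g(0) = 0.384 > 0 and g(1) = -0.678 < 0.
Newton iteration, ψ⁰ = 0.51:
  ψ = 0.510: g = -0.1444, g' = -0.773 → ψ = 0.323
  ψ = 0.323: g = 0.0038, g' = -0.845 → ψ = 0.328
Converged at ψ = 0.328.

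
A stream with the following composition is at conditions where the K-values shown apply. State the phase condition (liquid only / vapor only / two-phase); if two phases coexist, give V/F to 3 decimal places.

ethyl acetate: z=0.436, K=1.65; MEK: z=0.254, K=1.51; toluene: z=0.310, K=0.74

ΣzᵢKᵢ = 1.332; Σzᵢ/Kᵢ = 0.851.
Since Σzᵢ/Kᵢ < 1 the mixture is above its dew point — single vapor phase.

vapor only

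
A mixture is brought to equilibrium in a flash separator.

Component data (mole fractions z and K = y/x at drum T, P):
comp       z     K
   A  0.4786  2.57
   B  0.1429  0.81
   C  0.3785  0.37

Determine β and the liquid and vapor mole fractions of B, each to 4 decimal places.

β = 0.5615, x_B = 0.1600, y_B = 0.1296

Let β = V/F and solve Σ zᵢ(Kᵢ−1)/(1+β(Kᵢ−1)) = 0.
Check two-phase: ΣzᵢKᵢ = 1.4858 > 1 and Σzᵢ/Kᵢ = 1.3856 > 1, so g(0) = 0.4858 > 0 and g(1) = -0.3856 < 0.
Newton iteration, β⁰ = 0.5:
  β = 0.5000: g = 0.04284, g' = -0.6967 → β = 0.5615
Converged at β = 0.5615.
Compositions from xᵢ = zᵢ/(1+β(Kᵢ−1)), yᵢ = Kᵢxᵢ:
  A: x = 0.2544, y = 0.6537
  B: x = 0.1600, y = 0.1296
  C: x = 0.5857, y = 0.2167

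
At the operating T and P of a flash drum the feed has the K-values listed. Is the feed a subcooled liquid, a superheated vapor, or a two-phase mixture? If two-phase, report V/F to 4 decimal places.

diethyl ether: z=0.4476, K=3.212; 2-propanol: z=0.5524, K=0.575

two-phase, V/F = 0.8034

ΣzᵢKᵢ = 1.7553; Σzᵢ/Kᵢ = 1.1000.
Both exceed 1, so a two-phase solution exists.
Rachford–Rice: g(ψ) = Σ zᵢ(Kᵢ−1)/(1+ψ(Kᵢ−1)) = 0.
Binary case is linear: z₁(K₁−1)(1+ψ(K₂−1)) + z₂(K₂−1)(1+ψ(K₁−1)) = 0
⇒ ψ = [z₁(K₁−1)+z₂(K₂−1)] / [−(K₁−1)(K₂−1)] = 0.75532/0.94010 = 0.8034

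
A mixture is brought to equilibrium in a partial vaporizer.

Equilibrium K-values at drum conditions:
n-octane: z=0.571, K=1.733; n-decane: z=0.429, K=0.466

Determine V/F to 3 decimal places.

Rachford–Rice: g(V/F) = Σ zᵢ(Kᵢ−1)/(1+V/F(Kᵢ−1)) = 0.
Check two-phase: ΣzᵢKᵢ = 1.189 > 1 and Σzᵢ/Kᵢ = 1.250 > 1, so g(0) = 0.189 > 0 and g(1) = -0.250 < 0.
Binary case is linear: z₁(K₁−1)(1+V/F(K₂−1)) + z₂(K₂−1)(1+V/F(K₁−1)) = 0
⇒ V/F = [z₁(K₁−1)+z₂(K₂−1)] / [−(K₁−1)(K₂−1)] = 0.1895/0.3914 = 0.484

V/F = 0.484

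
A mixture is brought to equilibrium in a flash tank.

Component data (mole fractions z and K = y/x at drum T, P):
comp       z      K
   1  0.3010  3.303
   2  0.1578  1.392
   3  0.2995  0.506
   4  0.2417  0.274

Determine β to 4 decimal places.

Material balance + equilibrium reduce to Σ zᵢ(Kᵢ−1)/(1+β(Kᵢ−1)) = 0.
Feasibility: ΣzᵢKᵢ = 1.4316, Σzᵢ/Kᵢ = 1.6785 — both > 1, two phases present.
Newton–Raphson from β = 0.5:
  β = 0.5000: g = -0.09804, g' = -0.8047 → β = 0.3782
  β = 0.3782: g = 0.00056, g' = -0.8271 → β = 0.3788
Converged at β = 0.3788.

β = 0.3788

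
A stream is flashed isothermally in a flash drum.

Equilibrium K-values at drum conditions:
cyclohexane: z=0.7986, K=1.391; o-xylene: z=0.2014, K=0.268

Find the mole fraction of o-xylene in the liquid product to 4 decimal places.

x_o-xylene = 0.3482

Rachford–Rice: g(ψ) = Σ zᵢ(Kᵢ−1)/(1+ψ(Kᵢ−1)) = 0.
g(0) = ΣzᵢKᵢ − 1 = 0.1648 and g(1) = 1 − Σzᵢ/Kᵢ = -0.3256, so a root lies in (0, 1).
Newton iteration, ψ⁰ = 0.5:
  ψ = 0.5000: g = 0.02866, g' = -0.3539 → ψ = 0.5810
  ψ = 0.5810: g = -0.00206, g' = -0.4078 → ψ = 0.5759
Converged at ψ = 0.5759.
Compositions from xᵢ = zᵢ/(1+ψ(Kᵢ−1)), yᵢ = Kᵢxᵢ:
  cyclohexane: x = 0.6518, y = 0.9067
  o-xylene: x = 0.3482, y = 0.0933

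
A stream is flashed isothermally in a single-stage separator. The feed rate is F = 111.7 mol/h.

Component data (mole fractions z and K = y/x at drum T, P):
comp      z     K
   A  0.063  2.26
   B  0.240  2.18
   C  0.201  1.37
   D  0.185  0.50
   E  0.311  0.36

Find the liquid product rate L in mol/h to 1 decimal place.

Newton–Raphson from β = 0.5:
  β = 0.500: g = -0.1265, g' = -0.547 → β = 0.269
  β = 0.269: g = -0.0053, g' = -0.519 → β = 0.259
Converged at β = 0.259.
Then V = β·F = 0.2586·111.7 = 28.9 mol/h and L = F − V = 82.8 mol/h.

L = 82.8 mol/h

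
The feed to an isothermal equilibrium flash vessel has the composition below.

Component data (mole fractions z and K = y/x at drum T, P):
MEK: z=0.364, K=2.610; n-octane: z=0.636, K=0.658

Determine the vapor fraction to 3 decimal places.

ψ = 0.669

Rachford–Rice: g(ψ) = Σ zᵢ(Kᵢ−1)/(1+ψ(Kᵢ−1)) = 0.
Check two-phase: ΣzᵢKᵢ = 1.369 > 1 and Σzᵢ/Kᵢ = 1.106 > 1, so g(0) = 0.369 > 0 and g(1) = -0.106 < 0.
Newton iteration, ψ⁰ = 0.5:
  ψ = 0.500: g = 0.0623, g' = -0.398 → ψ = 0.657
  ψ = 0.657: g = 0.0044, g' = -0.347 → ψ = 0.669
Converged at ψ = 0.669.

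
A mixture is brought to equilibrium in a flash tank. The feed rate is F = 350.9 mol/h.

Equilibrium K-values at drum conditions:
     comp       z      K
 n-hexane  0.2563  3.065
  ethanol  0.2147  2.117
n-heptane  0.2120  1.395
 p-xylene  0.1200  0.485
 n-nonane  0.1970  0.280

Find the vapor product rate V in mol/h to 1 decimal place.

Material balance + equilibrium reduce to Σ zᵢ(Kᵢ−1)/(1+V/F(Kᵢ−1)) = 0.
Feasibility: ΣzᵢKᵢ = 1.6492, Σzᵢ/Kᵢ = 1.2880 — both > 1, two phases present.
Iterate (Newton) starting at V/F = 0.5:
  V/F = 0.5000: g = 0.17935, g' = -0.7050 → V/F = 0.7544
  V/F = 0.7544: g = -0.00998, g' = -0.8400 → V/F = 0.7425
  V/F = 0.7425: g = -0.00009, g' = -0.8251 → V/F = 0.7424
Converged at V/F = 0.7424.
Then V = V/F·F = 0.7424·350.9 = 260.5 mol/h and L = F − V = 90.4 mol/h.

V = 260.5 mol/h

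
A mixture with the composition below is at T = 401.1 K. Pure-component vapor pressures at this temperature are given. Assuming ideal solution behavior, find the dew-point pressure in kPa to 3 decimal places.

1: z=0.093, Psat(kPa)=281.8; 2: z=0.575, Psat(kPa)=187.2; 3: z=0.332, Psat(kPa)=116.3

At the dew point ψ → 1, so Σzᵢ/Kᵢ = 1 with Kᵢ = Pᵢˢᵃᵗ/P ⇒ 1/P = Σzᵢ/Pᵢˢᵃᵗ.
1/P = 0.093/281.8 + 0.575/187.2 + 0.332/116.3 = 0.006256 ⇒ P = 159.839 kPa

Pdew = 159.839 kPa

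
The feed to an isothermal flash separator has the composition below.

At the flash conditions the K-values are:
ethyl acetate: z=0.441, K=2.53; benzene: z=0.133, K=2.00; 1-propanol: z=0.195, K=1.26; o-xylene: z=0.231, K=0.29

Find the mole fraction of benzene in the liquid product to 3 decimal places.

x_benzene = 0.072

Material balance + equilibrium reduce to Σ zᵢ(Kᵢ−1)/(1+β(Kᵢ−1)) = 0.
g(0) = ΣzᵢKᵢ − 1 = 0.694 and g(1) = 1 − Σzᵢ/Kᵢ = -0.192, so a root lies in (0, 1).
Iterate (Newton) starting at β = 0.4:
  β = 0.400: g = 0.3304, g' = -0.703 → β = 0.870
  β = 0.870: g = -0.0271, g' = -1.033 → β = 0.844
  β = 0.844: g = -0.0009, g' = -0.969 → β = 0.843
Converged at β = 0.843.
Compositions from xᵢ = zᵢ/(1+β(Kᵢ−1)), yᵢ = Kᵢxᵢ:
  ethyl acetate: x = 0.193, y = 0.487
  benzene: x = 0.072, y = 0.144
  1-propanol: x = 0.160, y = 0.202
  o-xylene: x = 0.575, y = 0.167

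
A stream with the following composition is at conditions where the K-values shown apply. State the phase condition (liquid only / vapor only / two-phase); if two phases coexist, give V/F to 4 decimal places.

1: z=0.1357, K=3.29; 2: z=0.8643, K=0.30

ΣzᵢKᵢ = 0.7057; Σzᵢ/Kᵢ = 2.9222.
Since ΣzᵢKᵢ < 1 the mixture is below its bubble point — single liquid phase.

liquid only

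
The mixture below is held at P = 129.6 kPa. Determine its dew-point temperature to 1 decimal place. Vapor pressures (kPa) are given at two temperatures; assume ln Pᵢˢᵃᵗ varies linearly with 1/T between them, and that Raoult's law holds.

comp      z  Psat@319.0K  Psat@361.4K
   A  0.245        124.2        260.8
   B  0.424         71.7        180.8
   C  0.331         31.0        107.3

T = 352.9 K

Dew-point temperature: Σzᵢ·P/Pᵢˢᵃᵗ(T) = 1. Interpolate ln Pᵢˢᵃᵗ = aᵢ + bᵢ/T.
  T = 319.0 K: ΣzᵢP/Pᵢˢᵃᵗ = 2.4058
  T = 361.4 K: ΣzᵢP/Pᵢˢᵃᵗ = 0.8255
  T = 340.2 K: ΣzᵢP/Pᵢˢᵃᵗ = 1.3569
  T = 350.8 K: ΣzᵢP/Pᵢˢᵃᵗ = 1.0493
  T = 356.1 K: ΣzᵢP/Pᵢˢᵃᵗ = 0.9288
  T = 353.5 K: ΣzᵢP/Pᵢˢᵃᵗ = 0.9856
Interpolating between 350.8 K and 353.5 K gives T ≈ 352.9 K.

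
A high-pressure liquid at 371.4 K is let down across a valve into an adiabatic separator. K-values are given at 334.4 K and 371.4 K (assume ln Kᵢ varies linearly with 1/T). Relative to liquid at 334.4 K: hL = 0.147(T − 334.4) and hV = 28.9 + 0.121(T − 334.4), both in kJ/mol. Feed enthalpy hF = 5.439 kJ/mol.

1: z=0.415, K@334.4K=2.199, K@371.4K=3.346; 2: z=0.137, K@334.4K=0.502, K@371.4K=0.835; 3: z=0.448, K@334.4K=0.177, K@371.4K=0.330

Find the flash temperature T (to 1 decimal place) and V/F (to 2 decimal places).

T = 341.1 K, V/F = 0.15

Adiabatic flash: solve Rachford–Rice at each trial T, then check hF = ψ·hV(T) + (1−ψ)·hL(T).
  T = 334.4 K: K = (2.199, 0.502, 0.177), RR gives ψ = 0.067, H_out = 1.929 kJ/mol
  T = 371.4 K: K = (3.346, 0.835, 0.330), RR gives ψ = 0.470, H_out = 18.582 kJ/mol
  T = 352.9 K: K = (2.743, 0.656, 0.246), RR gives ψ = 0.285, H_out = 10.832 kJ/mol
  T = 343.6 K: K = (2.462, 0.576, 0.209), RR gives ψ = 0.184, H_out = 6.637 kJ/mol
  T = 339.0 K: K = (2.328, 0.538, 0.193), RR gives ψ = 0.129, H_out = 4.377 kJ/mol
  T = 341.3 K: K = (2.395, 0.557, 0.201), RR gives ψ = 0.157, H_out = 5.527 kJ/mol
Linear interpolation between T = 339.0 (H_out = 4.377) and T = 341.3 (H_out = 5.527) on hF = 5.439 gives T ≈ 341.1 K, at which ψ = 0.15.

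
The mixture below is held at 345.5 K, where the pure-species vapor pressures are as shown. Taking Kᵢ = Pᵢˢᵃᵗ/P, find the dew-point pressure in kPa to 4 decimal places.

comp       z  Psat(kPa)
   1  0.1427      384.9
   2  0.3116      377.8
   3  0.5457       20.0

Pdew = 35.1117 kPa

At the dew point ψ → 1, so Σzᵢ/Kᵢ = 1 with Kᵢ = Pᵢˢᵃᵗ/P ⇒ 1/P = Σzᵢ/Pᵢˢᵃᵗ.
1/P = 0.1427/384.9 + 0.3116/377.8 + 0.5457/20.0 = 0.0284805 ⇒ P = 35.1117 kPa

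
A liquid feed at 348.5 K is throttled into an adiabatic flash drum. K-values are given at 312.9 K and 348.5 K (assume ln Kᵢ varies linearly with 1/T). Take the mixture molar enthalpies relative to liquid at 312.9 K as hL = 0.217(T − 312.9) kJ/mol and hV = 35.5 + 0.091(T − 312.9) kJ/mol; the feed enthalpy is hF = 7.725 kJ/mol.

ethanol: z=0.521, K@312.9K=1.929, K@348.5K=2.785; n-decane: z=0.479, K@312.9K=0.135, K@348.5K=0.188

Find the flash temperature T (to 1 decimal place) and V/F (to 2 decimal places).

T = 320.6 K, V/F = 0.18

Adiabatic flash: solve Rachford–Rice at each trial T, then check hF = ψ·hV(T) + (1−ψ)·hL(T).
  T = 312.9 K: K = (1.929, 0.135), RR gives ψ = 0.087, H_out = 3.078 kJ/mol
  T = 348.5 K: K = (2.785, 0.188), RR gives ψ = 0.373, H_out = 19.302 kJ/mol
  T = 330.7 K: K = (2.341, 0.161), RR gives ψ = 0.264, H_out = 12.627 kJ/mol
  T = 321.8 K: K = (2.131, 0.148), RR gives ψ = 0.188, H_out = 8.381 kJ/mol
  T = 317.4 K: K = (2.030, 0.141), RR gives ψ = 0.142, H_out = 5.925 kJ/mol
  T = 319.6 K: K = (2.080, 0.144), RR gives ψ = 0.165, H_out = 7.189 kJ/mol
Linear interpolation between T = 319.6 (H_out = 7.189) and T = 321.8 (H_out = 8.381) on hF = 7.725 gives T ≈ 320.6 K, at which ψ = 0.18.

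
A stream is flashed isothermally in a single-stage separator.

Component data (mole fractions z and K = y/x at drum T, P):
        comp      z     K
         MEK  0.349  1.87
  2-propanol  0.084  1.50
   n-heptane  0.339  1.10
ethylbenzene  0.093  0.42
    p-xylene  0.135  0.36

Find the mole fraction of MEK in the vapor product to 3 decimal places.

Let ψ = V/F and solve Σ zᵢ(Kᵢ−1)/(1+ψ(Kᵢ−1)) = 0.
Check two-phase: ΣzᵢKᵢ = 1.239 > 1 and Σzᵢ/Kᵢ = 1.147 > 1, so g(0) = 0.239 > 0 and g(1) = -0.147 < 0.
Newton iteration, ψ⁰ = 0.36:
  ψ = 0.360: g = 0.1191, g' = -0.315 → ψ = 0.738
  ψ = 0.738: g = -0.0110, g' = -0.407 → ψ = 0.711
Converged at ψ = 0.711.
Compositions from xᵢ = zᵢ/(1+ψ(Kᵢ−1)), yᵢ = Kᵢxᵢ:
  MEK: x = 0.216, y = 0.403
  2-propanol: x = 0.062, y = 0.093
  n-heptane: x = 0.317, y = 0.348
  ethylbenzene: x = 0.158, y = 0.066
  p-xylene: x = 0.248, y = 0.089

y_MEK = 0.403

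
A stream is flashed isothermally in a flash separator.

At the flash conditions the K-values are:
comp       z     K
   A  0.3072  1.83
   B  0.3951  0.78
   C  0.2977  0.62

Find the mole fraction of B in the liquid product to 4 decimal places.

Rachford–Rice: g(ψ) = Σ zᵢ(Kᵢ−1)/(1+ψ(Kᵢ−1)) = 0.
Feasibility: ΣzᵢKᵢ = 1.0549, Σzᵢ/Kᵢ = 1.1546 — both > 1, two phases present.
Newton–Raphson from ψ = 0.32:
  ψ = 0.3200: g = -0.02082, g' = -0.2100 → ψ = 0.2208
  ψ = 0.2208: g = 0.00063, g' = -0.2235 → ψ = 0.2237
Converged at ψ = 0.2237.
Compositions from xᵢ = zᵢ/(1+ψ(Kᵢ−1)), yᵢ = Kᵢxᵢ:
  A: x = 0.2591, y = 0.4742
  B: x = 0.4155, y = 0.3241
  C: x = 0.3254, y = 0.2017

x_B = 0.4155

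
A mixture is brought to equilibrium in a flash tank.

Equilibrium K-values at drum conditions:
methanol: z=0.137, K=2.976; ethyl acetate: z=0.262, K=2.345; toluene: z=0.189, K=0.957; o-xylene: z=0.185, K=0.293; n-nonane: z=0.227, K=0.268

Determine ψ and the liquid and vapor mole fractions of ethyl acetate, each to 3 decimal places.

Rachford–Rice: g(ψ) = Σ zᵢ(Kᵢ−1)/(1+ψ(Kᵢ−1)) = 0.
Check two-phase: ΣzᵢKᵢ = 1.318 > 1 and Σzᵢ/Kᵢ = 1.834 > 1, so g(0) = 0.318 > 0 and g(1) = -0.834 < 0.
Iterate (Newton) starting at ψ = 0.5:
  ψ = 0.500: g = -0.1258, g' = -0.829 → ψ = 0.348
  ψ = 0.348: g = -0.0044, g' = -0.790 → ψ = 0.343
Converged at ψ = 0.343.
Compositions from xᵢ = zᵢ/(1+ψ(Kᵢ−1)), yᵢ = Kᵢxᵢ:
  methanol: x = 0.082, y = 0.243
  ethyl acetate: x = 0.179, y = 0.421
  toluene: x = 0.192, y = 0.184
  o-xylene: x = 0.244, y = 0.072
  n-nonane: x = 0.303, y = 0.081

ψ = 0.343, x_ethyl acetate = 0.179, y_ethyl acetate = 0.421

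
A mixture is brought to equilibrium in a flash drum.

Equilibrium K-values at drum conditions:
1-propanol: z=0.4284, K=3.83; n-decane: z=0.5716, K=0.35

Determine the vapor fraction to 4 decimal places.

Rachford–Rice: g(ψ) = Σ zᵢ(Kᵢ−1)/(1+ψ(Kᵢ−1)) = 0.
Check two-phase: ΣzᵢKᵢ = 1.8408 > 1 and Σzᵢ/Kᵢ = 1.7450 > 1, so g(0) = 0.8408 > 0 and g(1) = -0.7450 < 0.
Newton iteration, ψ⁰ = 0.46:
  ψ = 0.4600: g = -0.00331, g' = -1.1390 → ψ = 0.4571
Converged at ψ = 0.4571.

ψ = 0.4571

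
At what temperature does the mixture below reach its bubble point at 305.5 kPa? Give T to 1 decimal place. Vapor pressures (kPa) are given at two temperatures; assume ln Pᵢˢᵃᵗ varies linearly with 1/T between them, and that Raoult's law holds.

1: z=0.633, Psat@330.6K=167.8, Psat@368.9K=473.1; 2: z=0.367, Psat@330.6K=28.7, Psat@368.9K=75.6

T = 366.1 K

Bubble-point temperature: ΣzᵢPᵢˢᵃᵗ(T) = P. Interpolate ln Pᵢˢᵃᵗ = aᵢ + bᵢ/T.
  T = 330.6 K: ΣzᵢPᵢˢᵃᵗ = 116.75 kPa
  T = 368.9 K: ΣzᵢPᵢˢᵃᵗ = 327.22 kPa
  T = 349.8 K: ΣzᵢPᵢˢᵃᵗ = 201.31 kPa
  T = 359.4 K: ΣzᵢPᵢˢᵃᵗ = 258.64 kPa
  T = 364.1 K: ΣzᵢPᵢˢᵃᵗ = 291.00 kPa
  T = 366.5 K: ΣzᵢPᵢˢᵃᵗ = 308.70 kPa
Interpolating between 364.1 K and 366.5 K gives T ≈ 366.1 K.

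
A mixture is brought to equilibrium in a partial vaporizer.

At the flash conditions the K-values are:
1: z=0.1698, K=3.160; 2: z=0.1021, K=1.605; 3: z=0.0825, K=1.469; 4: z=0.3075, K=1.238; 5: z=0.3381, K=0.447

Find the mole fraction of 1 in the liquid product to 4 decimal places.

x_1 = 0.0709

Rachford–Rice: g(ψ) = Σ zᵢ(Kᵢ−1)/(1+ψ(Kᵢ−1)) = 0.
Feasibility: ΣzᵢKᵢ = 1.3534, Σzᵢ/Kᵢ = 1.1783 — both > 1, two phases present.
Iterate (Newton) starting at ψ = 0.39:
  ψ = 0.3900: g = 0.11035, g' = -0.4535 → ψ = 0.6333
  ψ = 0.6333: g = 0.00523, g' = -0.4297 → ψ = 0.6455
Converged at ψ = 0.6455.
Compositions from xᵢ = zᵢ/(1+ψ(Kᵢ−1)), yᵢ = Kᵢxᵢ:
  1: x = 0.0709, y = 0.2241
  2: x = 0.0734, y = 0.1178
  3: x = 0.0633, y = 0.0930
  4: x = 0.2666, y = 0.3300
  5: x = 0.5258, y = 0.2350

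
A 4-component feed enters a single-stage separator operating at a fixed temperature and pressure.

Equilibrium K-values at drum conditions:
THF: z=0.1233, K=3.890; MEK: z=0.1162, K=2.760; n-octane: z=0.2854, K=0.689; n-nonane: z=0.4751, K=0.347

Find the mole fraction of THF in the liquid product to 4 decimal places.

x_THF = 0.0907

Rachford–Rice: g(ψ) = Σ zᵢ(Kᵢ−1)/(1+ψ(Kᵢ−1)) = 0.
Feasibility: ΣzᵢKᵢ = 1.1618, Σzᵢ/Kᵢ = 1.8572 — both > 1, two phases present.
Iterate (Newton) starting at ψ = 0.5:
  ψ = 0.5000: g = -0.31122, g' = -0.7594 → ψ = 0.0902
  ψ = 0.0902: g = 0.03818, g' = -1.1740 → ψ = 0.1227
  ψ = 0.1227: g = 0.00169, g' = -1.0739 → ψ = 0.1243
Converged at ψ = 0.1243.
Compositions from xᵢ = zᵢ/(1+ψ(Kᵢ−1)), yᵢ = Kᵢxᵢ:
  THF: x = 0.0907, y = 0.3529
  MEK: x = 0.0953, y = 0.2631
  n-octane: x = 0.2969, y = 0.2045
  n-nonane: x = 0.5171, y = 0.1794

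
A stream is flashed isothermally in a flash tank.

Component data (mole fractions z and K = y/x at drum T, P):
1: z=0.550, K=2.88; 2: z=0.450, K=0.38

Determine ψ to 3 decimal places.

Rachford–Rice: g(ψ) = Σ zᵢ(Kᵢ−1)/(1+ψ(Kᵢ−1)) = 0.
g(0) = ΣzᵢKᵢ − 1 = 0.755 and g(1) = 1 − Σzᵢ/Kᵢ = -0.375, so a root lies in (0, 1).
Newton iteration, ψ⁰ = 0.5:
  ψ = 0.500: g = 0.1286, g' = -0.880 → ψ = 0.646
  ψ = 0.646: g = 0.0013, g' = -0.878 → ψ = 0.648
Converged at ψ = 0.648.

ψ = 0.648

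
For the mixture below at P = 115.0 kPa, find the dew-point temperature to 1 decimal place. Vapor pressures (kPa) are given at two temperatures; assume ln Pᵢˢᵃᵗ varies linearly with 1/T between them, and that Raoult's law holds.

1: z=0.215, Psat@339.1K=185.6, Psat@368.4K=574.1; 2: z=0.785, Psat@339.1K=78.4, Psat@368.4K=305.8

T = 344.2 K

Dew-point temperature: Σzᵢ·P/Pᵢˢᵃᵗ(T) = 1. Interpolate ln Pᵢˢᵃᵗ = aᵢ + bᵢ/T.
  T = 339.1 K: ΣzᵢP/Pᵢˢᵃᵗ = 1.2847
  T = 368.4 K: ΣzᵢP/Pᵢˢᵃᵗ = 0.3383
  T = 353.8 K: ΣzᵢP/Pᵢˢᵃᵗ = 0.6394
  T = 346.5 K: ΣzᵢP/Pᵢˢᵃᵗ = 0.8973
  T = 342.8 K: ΣzᵢP/Pᵢˢᵃᵗ = 1.0715
  T = 344.6 K: ΣzᵢP/Pᵢˢᵃᵗ = 0.9825
Interpolating between 342.8 K and 344.6 K gives T ≈ 344.2 K.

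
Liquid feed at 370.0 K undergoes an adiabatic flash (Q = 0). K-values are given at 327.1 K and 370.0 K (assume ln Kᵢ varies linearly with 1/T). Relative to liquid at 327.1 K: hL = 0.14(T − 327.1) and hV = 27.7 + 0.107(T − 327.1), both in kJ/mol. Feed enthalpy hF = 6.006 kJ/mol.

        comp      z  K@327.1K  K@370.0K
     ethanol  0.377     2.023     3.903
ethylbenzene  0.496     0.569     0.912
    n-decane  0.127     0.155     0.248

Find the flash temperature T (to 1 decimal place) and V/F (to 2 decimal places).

Adiabatic flash: solve Rachford–Rice at each trial T, then check hF = ψ·hV(T) + (1−ψ)·hL(T).
  T = 327.1 K: K = (2.023, 0.569, 0.155), RR gives ψ = 0.117, H_out = 3.253 kJ/mol
  T = 370.0 K: K = (3.903, 0.912, 0.248), RR gives ψ = 0.855, H_out = 28.467 kJ/mol
  T = 348.6 K: K = (2.870, 0.731, 0.199), RR gives ψ = 0.565, H_out = 18.252 kJ/mol
  T = 337.9 K: K = (2.425, 0.648, 0.176), RR gives ψ = 0.371, H_out = 11.656 kJ/mol
  T = 332.5 K: K = (2.218, 0.608, 0.166), RR gives ψ = 0.254, H_out = 7.757 kJ/mol
  T = 329.8 K: K = (2.119, 0.588, 0.160), RR gives ψ = 0.189, H_out = 5.597 kJ/mol
  T = 331.1 K: K = (2.166, 0.598, 0.163), RR gives ψ = 0.221, H_out = 6.658 kJ/mol
Linear interpolation between T = 329.8 (H_out = 5.597) and T = 331.1 (H_out = 6.658) on hF = 6.006 gives T ≈ 330.3 K, at which ψ = 0.20.

T = 330.3 K, V/F = 0.20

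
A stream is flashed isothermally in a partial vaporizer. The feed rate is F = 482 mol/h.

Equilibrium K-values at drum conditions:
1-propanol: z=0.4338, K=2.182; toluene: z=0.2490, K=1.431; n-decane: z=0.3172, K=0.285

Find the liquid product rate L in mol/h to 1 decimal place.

L = 200.7 mol/h

Rachford–Rice: g(β) = Σ zᵢ(Kᵢ−1)/(1+β(Kᵢ−1)) = 0.
Feasibility: ΣzᵢKᵢ = 1.3933, Σzᵢ/Kᵢ = 1.4858 — both > 1, two phases present.
Newton–Raphson from β = 0.5:
  β = 0.5000: g = 0.05758, g' = -0.6636 → β = 0.5868
  β = 0.5868: g = -0.00230, g' = -0.7221 → β = 0.5836
Converged at β = 0.5836.
Then V = β·F = 0.5836·482 = 281.3 mol/h and L = F − V = 200.7 mol/h.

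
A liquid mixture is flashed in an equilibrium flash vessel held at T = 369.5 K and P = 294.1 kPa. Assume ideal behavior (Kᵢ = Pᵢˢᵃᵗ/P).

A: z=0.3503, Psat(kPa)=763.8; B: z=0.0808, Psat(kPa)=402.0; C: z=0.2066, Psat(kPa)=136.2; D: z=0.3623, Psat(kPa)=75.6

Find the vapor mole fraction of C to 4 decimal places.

Raoult's law: Kᵢ = Pᵢˢᵃᵗ/P = Pᵢˢᵃᵗ/294.1.
  K_A = 763.8/294.1 = 2.597076, K_B = 402.0/294.1 = 1.366882, K_C = 136.2/294.1 = 0.463108, K_D = 75.6/294.1 = 0.257055
Newton–Raphson from ψ = 0.5:
  ψ = 0.5000: g = -0.24377, g' = -0.9015 → ψ = 0.2296
  ψ = 0.2296: g = -0.01434, g' = -0.8558 → ψ = 0.2128
  ψ = 0.2128: g = 0.00008, g' = -0.8651 → ψ = 0.2129
Converged at ψ = 0.2129.
Compositions from xᵢ = zᵢ/(1+ψ(Kᵢ−1)), yᵢ = Kᵢxᵢ:
  A: x = 0.2614, y = 0.6789
  B: x = 0.0749, y = 0.1024
  C: x = 0.2333, y = 0.1080
  D: x = 0.4304, y = 0.1106

y_C = 0.1080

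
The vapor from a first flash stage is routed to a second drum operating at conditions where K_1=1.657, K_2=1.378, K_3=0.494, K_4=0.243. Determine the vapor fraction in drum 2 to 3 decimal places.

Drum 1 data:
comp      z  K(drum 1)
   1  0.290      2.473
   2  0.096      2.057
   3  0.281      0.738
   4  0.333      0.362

V/F (drum 2) = 0.349

Drum 1:
Let ψ₁ = V/F and solve Σ zᵢ(Kᵢ−1)/(1+ψ₁(Kᵢ−1)) = 0.
Check two-phase: ΣzᵢKᵢ = 1.243 > 1 and Σzᵢ/Kᵢ = 1.465 > 1, so g(0) = 0.243 > 0 and g(1) = -0.465 < 0.
Iterate (Newton) starting at ψ₁ = 0.31:
  ψ₁ = 0.310: g = 0.0247, g' = -0.591 → ψ₁ = 0.352
Converged at ψ₁ = 0.352.
Drum-1 compositions:
  1: x = 0.191, y = 0.472
  2: x = 0.070, y = 0.144
  3: x = 0.310, y = 0.228
  4: x = 0.430, y = 0.155
Drum-2 feed = drum-1 vapor: z₂ = (0.4721, 0.1439, 0.2285, 0.1555).
Drum 2:
Material balance + equilibrium reduce to Σ zᵢ(Kᵢ−1)/(1+ψ₂(Kᵢ−1)) = 0.
Feasibility: ΣzᵢKᵢ = 1.131, Σzᵢ/Kᵢ = 1.492 — both > 1, two phases present.
Newton iteration, ψ₂⁰ = 0.5:
  ψ₂ = 0.500: g = -0.0649, g' = -0.466 → ψ₂ = 0.361
  ψ₂ = 0.361: g = -0.0046, g' = -0.405 → ψ₂ = 0.349
Converged at ψ₂ = 0.349.
  1: x = 0.384, y = 0.636
  2: x = 0.127, y = 0.175
  3: x = 0.277, y = 0.137
  4: x = 0.211, y = 0.051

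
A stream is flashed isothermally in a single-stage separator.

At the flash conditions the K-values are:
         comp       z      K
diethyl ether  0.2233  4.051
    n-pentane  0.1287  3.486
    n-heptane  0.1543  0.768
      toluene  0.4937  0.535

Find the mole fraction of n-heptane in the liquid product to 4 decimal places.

x_n-heptane = 0.1800

Material balance + equilibrium reduce to Σ zᵢ(Kᵢ−1)/(1+ψ(Kᵢ−1)) = 0.
Feasibility: ΣzᵢKᵢ = 1.7359, Σzᵢ/Kᵢ = 1.2158 — both > 1, two phases present.
Iterate (Newton) starting at ψ = 0.5:
  ψ = 0.5000: g = 0.07280, g' = -0.6758 → ψ = 0.6077
  ψ = 0.6077: g = 0.00446, g' = -0.6000 → ψ = 0.6151
  ψ = 0.6151: g = 0.00001, g' = -0.5962 → ψ = 0.6152
Converged at ψ = 0.6152.
Compositions from xᵢ = zᵢ/(1+ψ(Kᵢ−1)), yᵢ = Kᵢxᵢ:
  diethyl ether: x = 0.0776, y = 0.3144
  n-pentane: x = 0.0509, y = 0.1774
  n-heptane: x = 0.1800, y = 0.1382
  toluene: x = 0.6915, y = 0.3700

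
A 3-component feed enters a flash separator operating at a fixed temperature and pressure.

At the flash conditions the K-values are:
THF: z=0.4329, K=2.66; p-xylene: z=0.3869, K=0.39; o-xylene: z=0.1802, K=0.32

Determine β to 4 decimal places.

Rachford–Rice: g(β) = Σ zᵢ(Kᵢ−1)/(1+β(Kᵢ−1)) = 0.
Check two-phase: ΣzᵢKᵢ = 1.3601 > 1 and Σzᵢ/Kᵢ = 1.7179 > 1, so g(0) = 0.3601 > 0 and g(1) = -0.7179 < 0.
Iterate (Newton) starting at β = 0.5:
  β = 0.5000: g = -0.13256, g' = -0.8455 → β = 0.3432
  β = 0.3432: g = -0.00056, g' = -0.8562 → β = 0.3426
Converged at β = 0.3426.

β = 0.3426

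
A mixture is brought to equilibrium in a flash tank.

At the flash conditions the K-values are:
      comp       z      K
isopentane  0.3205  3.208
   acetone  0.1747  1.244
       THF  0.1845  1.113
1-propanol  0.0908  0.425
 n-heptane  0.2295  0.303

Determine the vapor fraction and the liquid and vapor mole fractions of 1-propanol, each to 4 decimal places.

ψ = 0.6092, x_1-propanol = 0.1398, y_1-propanol = 0.0594

Material balance + equilibrium reduce to Σ zᵢ(Kᵢ−1)/(1+ψ(Kᵢ−1)) = 0.
Feasibility: ΣzᵢKᵢ = 1.5590, Σzᵢ/Kᵢ = 1.3772 — both > 1, two phases present.
Iterate (Newton) starting at ψ = 0.5:
  ψ = 0.5000: g = 0.07526, g' = -0.6852 → ψ = 0.6098
  ψ = 0.6098: g = -0.00044, g' = -0.7022 → ψ = 0.6092
Converged at ψ = 0.6092.
Compositions from xᵢ = zᵢ/(1+ψ(Kᵢ−1)), yᵢ = Kᵢxᵢ:
  isopentane: x = 0.1367, y = 0.4384
  acetone: x = 0.1521, y = 0.1892
  THF: x = 0.1726, y = 0.1921
  1-propanol: x = 0.1398, y = 0.0594
  n-heptane: x = 0.3989, y = 0.1209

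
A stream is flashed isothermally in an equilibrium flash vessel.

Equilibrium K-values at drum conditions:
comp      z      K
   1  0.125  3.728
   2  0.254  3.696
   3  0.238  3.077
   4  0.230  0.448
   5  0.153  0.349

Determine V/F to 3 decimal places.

V/F = 0.878

Material balance + equilibrium reduce to Σ zᵢ(Kᵢ−1)/(1+V/F(Kᵢ−1)) = 0.
g(0) = ΣzᵢKᵢ − 1 = 1.294 and g(1) = 1 − Σzᵢ/Kᵢ = -0.131, so a root lies in (0, 1).
Newton iteration, V/F⁰ = 0.5:
  V/F = 0.500: g = 0.3554, g' = -1.025 → V/F = 0.847
  V/F = 0.847: g = 0.0304, g' = -0.960 → V/F = 0.878
Converged at V/F = 0.878.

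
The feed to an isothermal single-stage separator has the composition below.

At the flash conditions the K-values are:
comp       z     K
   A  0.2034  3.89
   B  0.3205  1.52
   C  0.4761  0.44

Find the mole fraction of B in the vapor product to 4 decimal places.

y_B = 0.3860

Material balance + equilibrium reduce to Σ zᵢ(Kᵢ−1)/(1+β(Kᵢ−1)) = 0.
Check two-phase: ΣzᵢKᵢ = 1.4879 > 1 and Σzᵢ/Kᵢ = 1.3452 > 1, so g(0) = 0.4879 > 0 and g(1) = -0.3452 < 0.
Newton iteration, β⁰ = 0.5:
  β = 0.5000: g = 0.00239, g' = -0.6268 → β = 0.5038
Converged at β = 0.5038.
Compositions from xᵢ = zᵢ/(1+β(Kᵢ−1)), yᵢ = Kᵢxᵢ:
  A: x = 0.0828, y = 0.3222
  B: x = 0.2540, y = 0.3860
  C: x = 0.6632, y = 0.2918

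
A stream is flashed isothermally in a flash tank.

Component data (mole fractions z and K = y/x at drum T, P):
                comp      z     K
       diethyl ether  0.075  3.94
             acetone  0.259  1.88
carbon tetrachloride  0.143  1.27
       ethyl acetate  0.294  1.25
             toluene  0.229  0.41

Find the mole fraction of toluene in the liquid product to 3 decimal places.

x_toluene = 0.477

Rachford–Rice: g(V/F) = Σ zᵢ(Kᵢ−1)/(1+V/F(Kᵢ−1)) = 0.
Check two-phase: ΣzᵢKᵢ = 1.425 > 1 and Σzᵢ/Kᵢ = 1.063 > 1, so g(0) = 0.425 > 0 and g(1) = -0.063 < 0.
Iterate (Newton) starting at V/F = 0.5:
  V/F = 0.500: g = 0.1553, g' = -0.386 → V/F = 0.902
  V/F = 0.902: g = -0.0105, g' = -0.494 → V/F = 0.881
Converged at V/F = 0.881.
Compositions from xᵢ = zᵢ/(1+V/F(Kᵢ−1)), yᵢ = Kᵢxᵢ:
  diethyl ether: x = 0.021, y = 0.082
  acetone: x = 0.146, y = 0.274
  carbon tetrachloride: x = 0.116, y = 0.147
  ethyl acetate: x = 0.241, y = 0.301
  toluene: x = 0.477, y = 0.195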